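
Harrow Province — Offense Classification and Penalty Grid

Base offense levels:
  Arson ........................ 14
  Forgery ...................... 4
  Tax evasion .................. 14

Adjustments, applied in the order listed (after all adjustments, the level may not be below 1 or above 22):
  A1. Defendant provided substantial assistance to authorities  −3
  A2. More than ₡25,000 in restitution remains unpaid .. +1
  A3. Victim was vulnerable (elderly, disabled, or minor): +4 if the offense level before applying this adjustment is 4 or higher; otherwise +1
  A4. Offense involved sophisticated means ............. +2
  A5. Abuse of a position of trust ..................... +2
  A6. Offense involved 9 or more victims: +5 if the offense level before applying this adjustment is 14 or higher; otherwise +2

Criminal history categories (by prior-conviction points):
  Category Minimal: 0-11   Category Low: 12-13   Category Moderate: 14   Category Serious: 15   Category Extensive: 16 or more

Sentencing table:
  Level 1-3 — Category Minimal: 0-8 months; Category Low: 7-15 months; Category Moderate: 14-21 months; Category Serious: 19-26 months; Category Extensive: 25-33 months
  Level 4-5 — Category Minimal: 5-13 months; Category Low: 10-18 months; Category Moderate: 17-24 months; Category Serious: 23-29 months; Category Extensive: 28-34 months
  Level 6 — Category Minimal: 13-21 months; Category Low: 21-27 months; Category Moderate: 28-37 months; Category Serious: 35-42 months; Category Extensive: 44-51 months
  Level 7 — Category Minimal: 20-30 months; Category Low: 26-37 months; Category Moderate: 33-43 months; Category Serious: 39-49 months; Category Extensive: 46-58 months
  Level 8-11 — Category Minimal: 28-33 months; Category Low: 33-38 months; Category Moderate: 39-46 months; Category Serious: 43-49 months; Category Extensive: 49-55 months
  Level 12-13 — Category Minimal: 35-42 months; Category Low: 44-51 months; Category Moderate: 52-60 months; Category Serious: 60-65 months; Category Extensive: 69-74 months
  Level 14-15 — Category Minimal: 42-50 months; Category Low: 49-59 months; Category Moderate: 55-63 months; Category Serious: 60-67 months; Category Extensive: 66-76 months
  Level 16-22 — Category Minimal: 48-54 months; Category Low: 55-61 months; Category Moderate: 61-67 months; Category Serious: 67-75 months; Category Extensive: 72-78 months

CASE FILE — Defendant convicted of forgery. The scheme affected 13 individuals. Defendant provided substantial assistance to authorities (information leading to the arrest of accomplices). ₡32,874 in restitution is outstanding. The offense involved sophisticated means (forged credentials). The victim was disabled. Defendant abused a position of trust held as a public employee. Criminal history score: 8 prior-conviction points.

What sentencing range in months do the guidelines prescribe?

Base offense level for forgery: 4.
A1 applies: 4 − 3 = 1.
A2 applies: 1 + 1 = 2.
A3 applies (level before this adjustment is 2 < 4, so +1): 2 + 1 = 3.
A4 applies: 3 + 2 = 5.
A5 applies: 5 + 2 = 7.
A6 applies (level before this adjustment is 7 < 14, so +2): 7 + 2 = 9.
Final offense level: 9.
Criminal history: 8 prior points → Category Minimal (0-11).
Level 9 falls in the 8-11 band.
Grid: Level 8-11 × Category Minimal = 28-33 months.

28-33 months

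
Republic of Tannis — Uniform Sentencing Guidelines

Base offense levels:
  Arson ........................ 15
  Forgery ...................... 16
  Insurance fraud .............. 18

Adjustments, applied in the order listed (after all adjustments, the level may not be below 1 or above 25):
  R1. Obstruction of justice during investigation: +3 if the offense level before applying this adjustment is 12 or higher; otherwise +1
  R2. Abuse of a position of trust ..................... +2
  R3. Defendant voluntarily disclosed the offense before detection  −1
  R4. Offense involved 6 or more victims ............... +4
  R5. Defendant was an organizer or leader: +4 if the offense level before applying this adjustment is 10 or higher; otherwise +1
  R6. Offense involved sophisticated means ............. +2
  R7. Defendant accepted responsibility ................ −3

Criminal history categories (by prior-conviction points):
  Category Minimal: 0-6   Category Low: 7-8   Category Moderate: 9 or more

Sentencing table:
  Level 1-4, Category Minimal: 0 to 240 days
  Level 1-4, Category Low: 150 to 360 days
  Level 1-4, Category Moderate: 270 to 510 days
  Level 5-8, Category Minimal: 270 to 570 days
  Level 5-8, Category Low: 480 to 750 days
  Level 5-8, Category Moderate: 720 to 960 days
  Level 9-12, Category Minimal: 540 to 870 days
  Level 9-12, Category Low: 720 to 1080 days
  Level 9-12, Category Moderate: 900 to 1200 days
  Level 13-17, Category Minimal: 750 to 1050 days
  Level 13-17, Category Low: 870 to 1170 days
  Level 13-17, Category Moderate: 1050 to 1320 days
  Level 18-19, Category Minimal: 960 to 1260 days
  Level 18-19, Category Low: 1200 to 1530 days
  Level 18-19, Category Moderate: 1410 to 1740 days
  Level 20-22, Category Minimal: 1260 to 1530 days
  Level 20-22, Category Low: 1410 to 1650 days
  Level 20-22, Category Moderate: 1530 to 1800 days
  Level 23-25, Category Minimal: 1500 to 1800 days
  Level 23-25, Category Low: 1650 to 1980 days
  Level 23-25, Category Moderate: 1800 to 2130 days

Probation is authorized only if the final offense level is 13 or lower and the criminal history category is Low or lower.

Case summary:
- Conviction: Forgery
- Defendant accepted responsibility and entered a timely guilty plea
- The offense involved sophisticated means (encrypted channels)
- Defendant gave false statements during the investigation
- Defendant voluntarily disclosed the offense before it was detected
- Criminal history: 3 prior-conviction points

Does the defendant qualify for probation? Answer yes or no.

No

Base offense level for forgery: 16.
R1 applies (level before this adjustment is 16 ≥ 12, so +3): 16 + 3 = 19.
R2 does not apply.
R3 applies: 19 − 1 = 18.
R4 does not apply.
R5 does not apply.
R6 applies: 18 + 2 = 20.
R7 applies: 20 − 3 = 17.
Final offense level: 17.
Criminal history: 3 prior points → Category Minimal (0-6).
Level 17 falls in the 13-17 band.
Grid: Level 13-17 × Category Minimal = 750-1050 days.
Probation check: level 17 > 13 and category Minimal ≤ Low → not eligible.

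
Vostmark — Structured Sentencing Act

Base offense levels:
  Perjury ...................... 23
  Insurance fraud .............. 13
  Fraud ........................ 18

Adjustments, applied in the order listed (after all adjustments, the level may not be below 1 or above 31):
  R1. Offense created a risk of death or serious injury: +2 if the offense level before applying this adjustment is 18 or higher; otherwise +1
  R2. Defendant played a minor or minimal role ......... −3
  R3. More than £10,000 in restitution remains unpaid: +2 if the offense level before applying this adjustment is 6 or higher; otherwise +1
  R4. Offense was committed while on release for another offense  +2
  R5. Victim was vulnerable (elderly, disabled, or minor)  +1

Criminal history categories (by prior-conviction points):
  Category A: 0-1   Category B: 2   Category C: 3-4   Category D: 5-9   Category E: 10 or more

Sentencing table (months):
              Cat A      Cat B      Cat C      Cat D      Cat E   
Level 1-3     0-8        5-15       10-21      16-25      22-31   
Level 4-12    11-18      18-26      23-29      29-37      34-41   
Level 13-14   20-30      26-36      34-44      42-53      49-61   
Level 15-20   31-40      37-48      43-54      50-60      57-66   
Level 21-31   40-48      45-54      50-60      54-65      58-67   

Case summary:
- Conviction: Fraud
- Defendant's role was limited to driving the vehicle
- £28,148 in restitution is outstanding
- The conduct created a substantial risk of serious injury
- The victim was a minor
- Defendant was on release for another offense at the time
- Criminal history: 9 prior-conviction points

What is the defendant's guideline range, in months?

Base offense level for fraud: 18.
R1 applies (level before this adjustment is 18 ≥ 18, so +2): 18 + 2 = 20.
R2 applies: 20 − 3 = 17.
R3 applies (level before this adjustment is 17 ≥ 6, so +2): 17 + 2 = 19.
R4 applies: 19 + 2 = 21.
R5 applies: 21 + 1 = 22.
Final offense level: 22.
Criminal history: 9 prior points → Category D (5-9).
Level 22 falls in the 21-31 band.
Grid: Level 21-31 × Category D = 54-65 months.

54-65 months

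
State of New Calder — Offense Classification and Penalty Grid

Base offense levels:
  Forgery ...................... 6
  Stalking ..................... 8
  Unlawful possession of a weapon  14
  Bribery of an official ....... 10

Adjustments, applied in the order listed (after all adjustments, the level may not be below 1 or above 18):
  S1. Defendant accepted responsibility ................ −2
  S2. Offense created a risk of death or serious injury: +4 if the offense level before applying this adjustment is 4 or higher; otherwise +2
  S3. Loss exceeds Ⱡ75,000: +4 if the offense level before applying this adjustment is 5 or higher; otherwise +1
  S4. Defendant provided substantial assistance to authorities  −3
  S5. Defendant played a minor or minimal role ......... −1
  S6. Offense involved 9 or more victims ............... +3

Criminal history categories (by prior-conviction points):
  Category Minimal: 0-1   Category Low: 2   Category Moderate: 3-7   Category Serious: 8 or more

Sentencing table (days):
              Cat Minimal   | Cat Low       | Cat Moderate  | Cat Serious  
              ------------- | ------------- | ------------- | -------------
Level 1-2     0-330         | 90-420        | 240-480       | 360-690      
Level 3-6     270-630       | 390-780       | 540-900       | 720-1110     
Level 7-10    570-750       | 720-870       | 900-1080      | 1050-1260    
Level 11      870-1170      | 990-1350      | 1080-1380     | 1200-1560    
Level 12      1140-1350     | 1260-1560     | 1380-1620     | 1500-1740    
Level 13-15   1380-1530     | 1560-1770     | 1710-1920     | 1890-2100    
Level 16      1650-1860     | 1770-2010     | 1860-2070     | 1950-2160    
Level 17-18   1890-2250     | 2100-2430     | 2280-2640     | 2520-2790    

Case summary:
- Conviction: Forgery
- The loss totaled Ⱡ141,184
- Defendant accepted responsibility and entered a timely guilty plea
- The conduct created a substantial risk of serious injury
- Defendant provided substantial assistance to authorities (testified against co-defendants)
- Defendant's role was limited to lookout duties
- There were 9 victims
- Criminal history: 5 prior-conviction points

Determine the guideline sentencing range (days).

Base offense level for forgery: 6.
S1 applies: 6 − 2 = 4.
S2 applies (level before this adjustment is 4 ≥ 4, so +4): 4 + 4 = 8.
S3 applies (level before this adjustment is 8 ≥ 5, so +4): 8 + 4 = 12.
S4 applies: 12 − 3 = 9.
S5 applies: 9 − 1 = 8.
S6 applies: 8 + 3 = 11.
Final offense level: 11.
Criminal history: 5 prior points → Category Moderate (3-7).
Level 11 falls in the 11 band.
Grid: Level 11 × Category Moderate = 1080-1380 days.

1080-1380 days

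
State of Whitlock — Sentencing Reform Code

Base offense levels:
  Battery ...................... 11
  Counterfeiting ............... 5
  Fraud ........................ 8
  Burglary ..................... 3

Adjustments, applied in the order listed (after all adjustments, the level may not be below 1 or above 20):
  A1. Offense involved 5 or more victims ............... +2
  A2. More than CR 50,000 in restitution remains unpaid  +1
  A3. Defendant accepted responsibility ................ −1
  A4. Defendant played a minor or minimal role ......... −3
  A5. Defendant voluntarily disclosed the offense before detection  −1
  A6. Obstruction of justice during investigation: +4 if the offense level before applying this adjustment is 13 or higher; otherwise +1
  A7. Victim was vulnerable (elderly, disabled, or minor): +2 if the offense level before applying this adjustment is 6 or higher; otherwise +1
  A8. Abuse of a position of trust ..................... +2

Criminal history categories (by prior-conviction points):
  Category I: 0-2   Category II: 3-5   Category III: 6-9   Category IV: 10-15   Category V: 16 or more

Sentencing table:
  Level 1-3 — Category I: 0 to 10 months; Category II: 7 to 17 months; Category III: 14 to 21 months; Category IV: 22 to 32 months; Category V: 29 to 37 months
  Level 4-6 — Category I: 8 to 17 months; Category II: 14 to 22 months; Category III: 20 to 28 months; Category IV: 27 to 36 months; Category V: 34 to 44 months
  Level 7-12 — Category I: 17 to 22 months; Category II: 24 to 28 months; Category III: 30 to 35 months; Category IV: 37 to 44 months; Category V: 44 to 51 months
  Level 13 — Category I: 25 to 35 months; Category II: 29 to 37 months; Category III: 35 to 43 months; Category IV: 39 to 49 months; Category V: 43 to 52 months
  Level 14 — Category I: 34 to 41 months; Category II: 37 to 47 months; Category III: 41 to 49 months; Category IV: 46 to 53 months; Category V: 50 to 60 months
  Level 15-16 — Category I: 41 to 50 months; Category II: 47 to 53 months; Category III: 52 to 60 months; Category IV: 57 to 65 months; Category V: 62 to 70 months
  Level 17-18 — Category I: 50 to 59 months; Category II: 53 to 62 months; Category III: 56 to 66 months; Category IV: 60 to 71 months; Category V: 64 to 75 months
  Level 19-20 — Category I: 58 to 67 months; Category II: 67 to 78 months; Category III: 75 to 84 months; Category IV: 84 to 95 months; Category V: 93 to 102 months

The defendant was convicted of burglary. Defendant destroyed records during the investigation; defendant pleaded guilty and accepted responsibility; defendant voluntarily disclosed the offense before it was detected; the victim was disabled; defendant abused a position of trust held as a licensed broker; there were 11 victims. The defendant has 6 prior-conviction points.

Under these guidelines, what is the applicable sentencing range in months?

Base offense level for burglary: 3.
A1 applies: 3 + 2 = 5.
A2 does not apply.
A3 applies: 5 − 1 = 4.
A4 does not apply.
A5 applies: 4 − 1 = 3.
A6 applies (level before this adjustment is 3 < 13, so +1): 3 + 1 = 4.
A7 applies (level before this adjustment is 4 < 6, so +1): 4 + 1 = 5.
A8 applies: 5 + 2 = 7.
Final offense level: 7.
Criminal history: 6 prior points → Category III (6-9).
Level 7 falls in the 7-12 band.
Grid: Level 7-12 × Category III = 30-35 months.

30-35 months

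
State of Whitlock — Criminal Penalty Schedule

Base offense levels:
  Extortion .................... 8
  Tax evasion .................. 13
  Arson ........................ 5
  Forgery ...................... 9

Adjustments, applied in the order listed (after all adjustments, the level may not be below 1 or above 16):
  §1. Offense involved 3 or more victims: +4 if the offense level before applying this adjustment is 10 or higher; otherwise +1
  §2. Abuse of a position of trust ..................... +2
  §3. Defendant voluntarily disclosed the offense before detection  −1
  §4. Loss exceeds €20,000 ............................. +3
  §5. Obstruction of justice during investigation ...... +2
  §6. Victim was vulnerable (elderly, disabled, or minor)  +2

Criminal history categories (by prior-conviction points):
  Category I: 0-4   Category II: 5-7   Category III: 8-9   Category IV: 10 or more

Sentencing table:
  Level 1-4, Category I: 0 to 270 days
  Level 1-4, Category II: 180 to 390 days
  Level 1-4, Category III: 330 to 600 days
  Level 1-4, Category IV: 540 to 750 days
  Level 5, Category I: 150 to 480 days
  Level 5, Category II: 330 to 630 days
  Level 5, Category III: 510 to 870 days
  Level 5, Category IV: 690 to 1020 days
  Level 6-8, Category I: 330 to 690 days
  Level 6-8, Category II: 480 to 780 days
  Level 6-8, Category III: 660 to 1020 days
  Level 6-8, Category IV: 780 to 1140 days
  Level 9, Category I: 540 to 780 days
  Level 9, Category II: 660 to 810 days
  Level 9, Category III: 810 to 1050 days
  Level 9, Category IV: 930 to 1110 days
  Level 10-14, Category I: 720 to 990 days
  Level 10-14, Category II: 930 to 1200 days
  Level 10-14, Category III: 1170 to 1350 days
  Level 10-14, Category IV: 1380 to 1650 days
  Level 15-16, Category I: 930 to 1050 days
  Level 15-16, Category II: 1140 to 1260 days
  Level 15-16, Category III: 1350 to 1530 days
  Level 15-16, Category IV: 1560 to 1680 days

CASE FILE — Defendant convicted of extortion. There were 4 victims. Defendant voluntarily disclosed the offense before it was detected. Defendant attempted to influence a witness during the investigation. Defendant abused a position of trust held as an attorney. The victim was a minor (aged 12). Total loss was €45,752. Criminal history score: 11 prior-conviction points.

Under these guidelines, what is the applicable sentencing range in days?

Base offense level for extortion: 8.
§1 applies (level before this adjustment is 8 < 10, so +1): 8 + 1 = 9.
§2 applies: 9 + 2 = 11.
§3 applies: 11 − 1 = 10.
§4 applies: 10 + 3 = 13.
§5 applies: 13 + 2 = 15.
§6 applies: 15 + 2 = 17.
Level 17 exceeds the maximum of 16; capped at 16.
Final offense level: 16.
Criminal history: 11 prior points → Category IV (10+).
Level 16 falls in the 15-16 band.
Grid: Level 15-16 × Category IV = 1560-1680 days.

1560-1680 days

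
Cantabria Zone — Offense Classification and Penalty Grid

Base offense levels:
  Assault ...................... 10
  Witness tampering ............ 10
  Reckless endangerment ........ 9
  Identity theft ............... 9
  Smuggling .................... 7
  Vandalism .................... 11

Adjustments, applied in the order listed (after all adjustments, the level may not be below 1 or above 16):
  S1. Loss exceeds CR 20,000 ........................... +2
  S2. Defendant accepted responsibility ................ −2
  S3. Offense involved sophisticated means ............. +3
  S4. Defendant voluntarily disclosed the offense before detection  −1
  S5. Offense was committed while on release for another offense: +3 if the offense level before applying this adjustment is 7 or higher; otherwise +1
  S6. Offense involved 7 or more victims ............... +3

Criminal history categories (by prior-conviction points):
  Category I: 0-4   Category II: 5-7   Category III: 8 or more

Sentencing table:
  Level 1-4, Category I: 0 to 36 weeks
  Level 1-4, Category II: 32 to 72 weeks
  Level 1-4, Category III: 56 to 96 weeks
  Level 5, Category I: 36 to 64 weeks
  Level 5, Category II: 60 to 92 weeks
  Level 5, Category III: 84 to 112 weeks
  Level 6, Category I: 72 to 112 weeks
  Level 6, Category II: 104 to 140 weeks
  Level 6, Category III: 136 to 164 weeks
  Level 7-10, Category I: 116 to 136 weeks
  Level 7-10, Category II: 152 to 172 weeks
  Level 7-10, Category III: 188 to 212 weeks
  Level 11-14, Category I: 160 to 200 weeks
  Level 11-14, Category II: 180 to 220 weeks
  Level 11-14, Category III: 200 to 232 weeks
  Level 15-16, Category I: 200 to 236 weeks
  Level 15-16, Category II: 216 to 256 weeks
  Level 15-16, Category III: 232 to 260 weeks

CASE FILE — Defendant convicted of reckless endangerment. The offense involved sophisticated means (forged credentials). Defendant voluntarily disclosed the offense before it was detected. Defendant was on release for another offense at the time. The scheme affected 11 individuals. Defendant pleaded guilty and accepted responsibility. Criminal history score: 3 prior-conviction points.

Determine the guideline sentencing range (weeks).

200-236 weeks

Base offense level for reckless endangerment: 9.
S1 does not apply.
S2 applies: 9 − 2 = 7.
S3 applies: 7 + 3 = 10.
S4 applies: 10 − 1 = 9.
S5 applies (level before this adjustment is 9 ≥ 7, so +3): 9 + 3 = 12.
S6 applies: 12 + 3 = 15.
Final offense level: 15.
Criminal history: 3 prior points → Category I (0-4).
Level 15 falls in the 15-16 band.
Grid: Level 15-16 × Category I = 200-236 weeks.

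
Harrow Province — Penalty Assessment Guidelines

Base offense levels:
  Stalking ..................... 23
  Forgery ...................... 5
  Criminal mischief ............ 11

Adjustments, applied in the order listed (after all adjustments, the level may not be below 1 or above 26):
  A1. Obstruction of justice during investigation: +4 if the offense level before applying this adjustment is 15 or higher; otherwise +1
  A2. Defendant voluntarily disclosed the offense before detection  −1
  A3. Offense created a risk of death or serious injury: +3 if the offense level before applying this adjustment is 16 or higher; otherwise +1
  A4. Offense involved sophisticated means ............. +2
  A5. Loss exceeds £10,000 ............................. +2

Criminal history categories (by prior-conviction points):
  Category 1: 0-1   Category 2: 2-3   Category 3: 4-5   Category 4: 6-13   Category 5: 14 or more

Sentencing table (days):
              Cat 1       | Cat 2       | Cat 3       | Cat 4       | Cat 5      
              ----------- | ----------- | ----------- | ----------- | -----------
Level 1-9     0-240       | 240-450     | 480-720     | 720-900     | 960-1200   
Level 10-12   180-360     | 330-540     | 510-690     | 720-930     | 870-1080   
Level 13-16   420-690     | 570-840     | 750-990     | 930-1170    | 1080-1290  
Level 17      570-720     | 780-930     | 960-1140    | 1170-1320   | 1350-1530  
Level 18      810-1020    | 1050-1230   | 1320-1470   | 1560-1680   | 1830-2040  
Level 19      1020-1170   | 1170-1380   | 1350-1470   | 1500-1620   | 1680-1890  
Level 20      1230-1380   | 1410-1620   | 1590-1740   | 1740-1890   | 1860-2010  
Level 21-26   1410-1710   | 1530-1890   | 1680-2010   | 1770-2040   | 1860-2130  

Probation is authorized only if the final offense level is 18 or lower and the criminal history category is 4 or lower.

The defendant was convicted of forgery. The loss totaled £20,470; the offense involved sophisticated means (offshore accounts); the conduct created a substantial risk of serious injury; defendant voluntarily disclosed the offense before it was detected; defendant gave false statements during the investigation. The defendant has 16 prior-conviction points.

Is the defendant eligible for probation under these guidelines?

No

Base offense level for forgery: 5.
A1 applies (level before this adjustment is 5 < 15, so +1): 5 + 1 = 6.
A2 applies: 6 − 1 = 5.
A3 applies (level before this adjustment is 5 < 16, so +1): 5 + 1 = 6.
A4 applies: 6 + 2 = 8.
A5 applies: 8 + 2 = 10.
Final offense level: 10.
Criminal history: 16 prior points → Category 5 (14+).
Level 10 falls in the 10-12 band.
Grid: Level 10-12 × Category 5 = 870-1080 days.
Probation check: level 10 ≤ 18 and category 5 > 4 → not eligible.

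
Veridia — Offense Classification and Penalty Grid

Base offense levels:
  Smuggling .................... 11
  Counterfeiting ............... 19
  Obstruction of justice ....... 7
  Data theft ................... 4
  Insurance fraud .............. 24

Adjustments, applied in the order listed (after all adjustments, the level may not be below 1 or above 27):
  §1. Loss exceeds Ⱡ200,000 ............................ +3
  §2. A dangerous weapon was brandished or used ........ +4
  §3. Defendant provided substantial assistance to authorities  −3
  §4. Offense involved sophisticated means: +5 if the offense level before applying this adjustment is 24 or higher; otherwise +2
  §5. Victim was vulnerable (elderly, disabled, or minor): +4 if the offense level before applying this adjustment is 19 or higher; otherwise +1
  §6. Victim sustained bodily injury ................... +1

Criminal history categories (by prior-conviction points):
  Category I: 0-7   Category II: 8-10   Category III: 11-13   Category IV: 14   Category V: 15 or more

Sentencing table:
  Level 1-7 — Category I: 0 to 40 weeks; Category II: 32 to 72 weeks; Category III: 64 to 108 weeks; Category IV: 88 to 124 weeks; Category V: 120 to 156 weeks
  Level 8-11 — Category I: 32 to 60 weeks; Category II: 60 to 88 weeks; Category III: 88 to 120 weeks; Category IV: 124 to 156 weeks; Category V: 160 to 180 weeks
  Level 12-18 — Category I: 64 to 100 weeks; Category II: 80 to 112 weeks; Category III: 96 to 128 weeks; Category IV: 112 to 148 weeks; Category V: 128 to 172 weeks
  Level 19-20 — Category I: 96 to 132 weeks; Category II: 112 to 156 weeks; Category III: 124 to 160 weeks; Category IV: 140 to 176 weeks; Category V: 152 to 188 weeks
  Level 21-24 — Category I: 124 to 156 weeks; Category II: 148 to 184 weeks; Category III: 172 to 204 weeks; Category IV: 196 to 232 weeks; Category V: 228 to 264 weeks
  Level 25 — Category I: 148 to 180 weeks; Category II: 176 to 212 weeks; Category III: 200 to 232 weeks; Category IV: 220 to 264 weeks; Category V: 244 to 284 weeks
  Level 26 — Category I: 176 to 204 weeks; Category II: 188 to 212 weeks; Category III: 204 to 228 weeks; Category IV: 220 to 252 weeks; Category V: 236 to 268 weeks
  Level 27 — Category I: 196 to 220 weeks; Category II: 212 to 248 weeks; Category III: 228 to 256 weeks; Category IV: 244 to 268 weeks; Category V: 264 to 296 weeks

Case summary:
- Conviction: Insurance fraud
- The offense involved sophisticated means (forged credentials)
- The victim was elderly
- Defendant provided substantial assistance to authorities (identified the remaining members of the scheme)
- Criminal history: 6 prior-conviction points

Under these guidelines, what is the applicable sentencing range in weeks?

Base offense level for insurance fraud: 24.
§1 does not apply.
§3 applies: 24 − 3 = 21.
§4 applies (level before this adjustment is 21 < 24, so +2): 21 + 2 = 23.
§5 applies (level before this adjustment is 23 ≥ 19, so +4): 23 + 4 = 27.
Final offense level: 27.
Criminal history: 6 prior points → Category I (0-7).
Level 27 falls in the 27 band.
Grid: Level 27 × Category I = 196-220 weeks.

196-220 weeks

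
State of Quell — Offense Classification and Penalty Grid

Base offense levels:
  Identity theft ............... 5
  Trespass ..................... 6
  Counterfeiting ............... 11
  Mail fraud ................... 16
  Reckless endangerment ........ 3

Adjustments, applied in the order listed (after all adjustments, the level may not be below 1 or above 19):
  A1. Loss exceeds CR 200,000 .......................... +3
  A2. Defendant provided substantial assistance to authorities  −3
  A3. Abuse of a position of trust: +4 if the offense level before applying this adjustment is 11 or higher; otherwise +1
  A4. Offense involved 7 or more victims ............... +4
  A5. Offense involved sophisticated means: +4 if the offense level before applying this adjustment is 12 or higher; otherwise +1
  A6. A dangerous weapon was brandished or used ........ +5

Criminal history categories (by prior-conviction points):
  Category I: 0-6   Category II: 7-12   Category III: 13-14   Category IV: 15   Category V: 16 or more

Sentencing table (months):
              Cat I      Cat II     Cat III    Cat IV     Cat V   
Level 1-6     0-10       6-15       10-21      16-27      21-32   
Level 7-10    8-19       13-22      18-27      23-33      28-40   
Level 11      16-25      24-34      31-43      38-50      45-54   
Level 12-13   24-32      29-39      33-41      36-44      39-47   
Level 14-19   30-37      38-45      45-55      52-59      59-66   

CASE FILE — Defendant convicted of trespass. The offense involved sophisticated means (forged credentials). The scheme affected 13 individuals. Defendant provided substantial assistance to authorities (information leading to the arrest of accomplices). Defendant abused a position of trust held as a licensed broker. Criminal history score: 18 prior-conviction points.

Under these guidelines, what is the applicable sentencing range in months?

28-40 months

Base offense level for trespass: 6.
A2 applies: 6 − 3 = 3.
A3 applies (level before this adjustment is 3 < 11, so +1): 3 + 1 = 4.
A4 applies: 4 + 4 = 8.
A5 applies (level before this adjustment is 8 < 12, so +1): 8 + 1 = 9.
A6 does not apply.
Final offense level: 9.
Criminal history: 18 prior points → Category V (16+).
Level 9 falls in the 7-10 band.
Grid: Level 7-10 × Category V = 28-40 months.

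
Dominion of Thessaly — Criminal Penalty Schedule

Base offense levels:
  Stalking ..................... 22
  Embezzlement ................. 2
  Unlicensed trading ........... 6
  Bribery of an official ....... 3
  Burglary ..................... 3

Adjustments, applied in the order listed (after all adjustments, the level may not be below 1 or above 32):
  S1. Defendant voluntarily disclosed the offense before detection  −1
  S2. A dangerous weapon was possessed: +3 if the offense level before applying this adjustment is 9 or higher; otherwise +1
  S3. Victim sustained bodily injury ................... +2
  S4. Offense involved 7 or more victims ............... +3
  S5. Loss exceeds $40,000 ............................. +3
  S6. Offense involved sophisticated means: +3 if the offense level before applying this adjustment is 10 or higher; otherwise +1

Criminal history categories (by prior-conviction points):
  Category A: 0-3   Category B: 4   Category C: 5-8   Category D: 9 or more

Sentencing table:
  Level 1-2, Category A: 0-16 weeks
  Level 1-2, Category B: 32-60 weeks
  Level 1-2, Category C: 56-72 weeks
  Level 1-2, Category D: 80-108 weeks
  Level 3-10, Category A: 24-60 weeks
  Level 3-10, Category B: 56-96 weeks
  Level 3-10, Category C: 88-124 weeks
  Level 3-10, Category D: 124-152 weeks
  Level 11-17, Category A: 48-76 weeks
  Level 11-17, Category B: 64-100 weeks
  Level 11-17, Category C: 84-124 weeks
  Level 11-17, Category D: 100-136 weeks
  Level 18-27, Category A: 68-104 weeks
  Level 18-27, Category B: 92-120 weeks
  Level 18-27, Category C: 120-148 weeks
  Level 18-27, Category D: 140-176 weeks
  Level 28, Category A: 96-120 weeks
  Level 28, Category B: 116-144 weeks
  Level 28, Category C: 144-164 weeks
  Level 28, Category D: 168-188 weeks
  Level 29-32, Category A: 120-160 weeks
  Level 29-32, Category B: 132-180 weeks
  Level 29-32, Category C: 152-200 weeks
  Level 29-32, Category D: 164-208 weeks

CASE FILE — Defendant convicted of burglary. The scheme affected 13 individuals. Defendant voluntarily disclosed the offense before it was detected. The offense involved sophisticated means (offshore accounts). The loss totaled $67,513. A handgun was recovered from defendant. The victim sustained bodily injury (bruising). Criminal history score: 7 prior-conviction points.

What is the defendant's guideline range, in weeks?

84-124 weeks

Base offense level for burglary: 3.
S1 applies: 3 − 1 = 2.
S2 applies (level before this adjustment is 2 < 9, so +1): 2 + 1 = 3.
S3 applies: 3 + 2 = 5.
S4 applies: 5 + 3 = 8.
S5 applies: 8 + 3 = 11.
S6 applies (level before this adjustment is 11 ≥ 10, so +3): 11 + 3 = 14.
Final offense level: 14.
Criminal history: 7 prior points → Category C (5-8).
Level 14 falls in the 11-17 band.
Grid: Level 11-17 × Category C = 84-124 weeks.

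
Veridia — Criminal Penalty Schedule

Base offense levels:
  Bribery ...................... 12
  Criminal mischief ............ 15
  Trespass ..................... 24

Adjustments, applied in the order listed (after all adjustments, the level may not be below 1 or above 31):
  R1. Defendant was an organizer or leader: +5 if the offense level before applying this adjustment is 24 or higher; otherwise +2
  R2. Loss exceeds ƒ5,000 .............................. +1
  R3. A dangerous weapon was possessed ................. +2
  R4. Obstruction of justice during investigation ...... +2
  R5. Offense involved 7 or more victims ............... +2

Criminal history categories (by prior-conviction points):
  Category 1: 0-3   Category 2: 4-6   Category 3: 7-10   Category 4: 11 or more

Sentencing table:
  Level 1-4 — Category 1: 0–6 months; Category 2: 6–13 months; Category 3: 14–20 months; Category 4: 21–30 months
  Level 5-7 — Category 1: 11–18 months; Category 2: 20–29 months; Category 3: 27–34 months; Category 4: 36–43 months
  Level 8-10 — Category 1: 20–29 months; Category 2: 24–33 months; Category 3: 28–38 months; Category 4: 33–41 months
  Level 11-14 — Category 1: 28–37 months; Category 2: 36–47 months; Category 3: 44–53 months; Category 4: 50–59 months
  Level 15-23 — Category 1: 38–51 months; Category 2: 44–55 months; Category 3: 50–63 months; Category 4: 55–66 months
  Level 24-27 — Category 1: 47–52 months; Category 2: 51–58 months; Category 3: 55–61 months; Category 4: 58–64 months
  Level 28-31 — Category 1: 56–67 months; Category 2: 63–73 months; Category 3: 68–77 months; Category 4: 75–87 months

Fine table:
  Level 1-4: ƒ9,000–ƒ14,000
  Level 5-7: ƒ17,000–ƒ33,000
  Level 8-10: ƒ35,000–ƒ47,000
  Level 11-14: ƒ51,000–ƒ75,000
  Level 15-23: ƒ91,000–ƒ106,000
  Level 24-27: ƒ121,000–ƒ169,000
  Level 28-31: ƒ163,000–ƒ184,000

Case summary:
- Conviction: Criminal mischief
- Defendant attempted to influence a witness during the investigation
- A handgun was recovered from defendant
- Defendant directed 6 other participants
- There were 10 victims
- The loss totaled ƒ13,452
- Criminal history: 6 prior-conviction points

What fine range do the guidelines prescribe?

Base offense level for criminal mischief: 15.
R1 applies (level before this adjustment is 15 < 24, so +2): 15 + 2 = 17.
R2 applies: 17 + 1 = 18.
R3 applies: 18 + 2 = 20.
R4 applies: 20 + 2 = 22.
R5 applies: 22 + 2 = 24.
Final offense level: 24.
Level 24 falls in the 24-27 band.
Fine table: Level 24-27 → ƒ121,000–ƒ169,000.

ƒ121,000–ƒ169,000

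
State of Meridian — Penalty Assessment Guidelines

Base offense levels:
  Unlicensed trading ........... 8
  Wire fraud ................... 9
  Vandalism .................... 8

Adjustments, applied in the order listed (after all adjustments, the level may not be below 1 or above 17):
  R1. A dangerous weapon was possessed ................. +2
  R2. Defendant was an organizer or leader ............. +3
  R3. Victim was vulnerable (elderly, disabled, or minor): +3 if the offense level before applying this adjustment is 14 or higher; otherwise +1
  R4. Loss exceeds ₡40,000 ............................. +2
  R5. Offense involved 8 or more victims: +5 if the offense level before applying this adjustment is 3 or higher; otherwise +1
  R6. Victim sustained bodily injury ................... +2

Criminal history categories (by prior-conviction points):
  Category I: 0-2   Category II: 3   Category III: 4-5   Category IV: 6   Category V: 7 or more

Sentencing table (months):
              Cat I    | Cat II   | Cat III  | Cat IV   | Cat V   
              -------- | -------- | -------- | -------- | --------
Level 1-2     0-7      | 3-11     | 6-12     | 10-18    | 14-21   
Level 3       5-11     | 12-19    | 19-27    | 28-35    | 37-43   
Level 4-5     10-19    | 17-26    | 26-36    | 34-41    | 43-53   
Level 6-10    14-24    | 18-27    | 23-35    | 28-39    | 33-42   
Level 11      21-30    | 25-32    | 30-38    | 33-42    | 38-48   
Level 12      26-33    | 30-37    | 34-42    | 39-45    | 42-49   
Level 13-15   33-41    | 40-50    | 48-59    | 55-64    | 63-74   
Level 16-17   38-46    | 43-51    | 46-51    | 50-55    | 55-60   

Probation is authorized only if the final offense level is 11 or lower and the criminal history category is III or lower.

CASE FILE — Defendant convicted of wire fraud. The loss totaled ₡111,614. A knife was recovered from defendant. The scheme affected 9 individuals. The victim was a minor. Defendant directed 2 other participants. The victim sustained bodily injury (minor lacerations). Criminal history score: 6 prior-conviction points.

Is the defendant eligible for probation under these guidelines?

Base offense level for wire fraud: 9.
R1 applies: 9 + 2 = 11.
R2 applies: 11 + 3 = 14.
R3 applies (level before this adjustment is 14 ≥ 14, so +3): 14 + 3 = 17.
R4 applies: 17 + 2 = 19.
R5 applies (level before this adjustment is 19 ≥ 3, so +5): 19 + 5 = 24.
R6 applies: 24 + 2 = 26.
Level 26 exceeds the maximum of 17; capped at 17.
Final offense level: 17.
Criminal history: 6 prior points → Category IV (6).
Level 17 falls in the 16-17 band.
Grid: Level 16-17 × Category IV = 50-55 months.
Probation check: level 17 > 11 and category IV > III → not eligible.

No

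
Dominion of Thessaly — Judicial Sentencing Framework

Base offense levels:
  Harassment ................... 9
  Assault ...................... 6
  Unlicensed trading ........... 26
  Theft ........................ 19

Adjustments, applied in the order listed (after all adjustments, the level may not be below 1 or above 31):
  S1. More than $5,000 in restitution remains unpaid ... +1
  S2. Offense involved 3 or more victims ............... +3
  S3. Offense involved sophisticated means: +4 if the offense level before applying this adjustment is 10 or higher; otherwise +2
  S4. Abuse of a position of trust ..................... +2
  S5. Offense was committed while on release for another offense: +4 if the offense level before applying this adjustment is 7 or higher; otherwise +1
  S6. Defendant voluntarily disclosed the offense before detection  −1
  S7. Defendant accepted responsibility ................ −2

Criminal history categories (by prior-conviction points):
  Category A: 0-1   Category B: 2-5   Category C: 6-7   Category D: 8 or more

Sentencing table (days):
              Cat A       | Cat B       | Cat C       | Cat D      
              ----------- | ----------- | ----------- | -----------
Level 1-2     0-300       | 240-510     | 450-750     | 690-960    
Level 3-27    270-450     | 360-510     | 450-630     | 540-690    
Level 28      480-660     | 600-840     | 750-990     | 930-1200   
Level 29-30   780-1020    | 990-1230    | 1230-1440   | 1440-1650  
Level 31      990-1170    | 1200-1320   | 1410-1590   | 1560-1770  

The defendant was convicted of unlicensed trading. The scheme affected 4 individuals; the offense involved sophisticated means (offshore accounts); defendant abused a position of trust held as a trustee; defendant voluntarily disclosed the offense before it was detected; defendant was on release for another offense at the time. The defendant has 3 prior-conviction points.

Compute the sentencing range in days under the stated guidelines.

Base offense level for unlicensed trading: 26.
S1 does not apply.
S2 applies: 26 + 3 = 29.
S3 applies (level before this adjustment is 29 ≥ 10, so +4): 29 + 4 = 33.
S4 applies: 33 + 2 = 35.
S5 applies (level before this adjustment is 35 ≥ 7, so +4): 35 + 4 = 39.
S6 applies: 39 − 1 = 38.
S7 does not apply.
Level 38 exceeds the maximum of 31; capped at 31.
Final offense level: 31.
Criminal history: 3 prior points → Category B (2-5).
Level 31 falls in the 31 band.
Grid: Level 31 × Category B = 1200-1320 days.

1200-1320 days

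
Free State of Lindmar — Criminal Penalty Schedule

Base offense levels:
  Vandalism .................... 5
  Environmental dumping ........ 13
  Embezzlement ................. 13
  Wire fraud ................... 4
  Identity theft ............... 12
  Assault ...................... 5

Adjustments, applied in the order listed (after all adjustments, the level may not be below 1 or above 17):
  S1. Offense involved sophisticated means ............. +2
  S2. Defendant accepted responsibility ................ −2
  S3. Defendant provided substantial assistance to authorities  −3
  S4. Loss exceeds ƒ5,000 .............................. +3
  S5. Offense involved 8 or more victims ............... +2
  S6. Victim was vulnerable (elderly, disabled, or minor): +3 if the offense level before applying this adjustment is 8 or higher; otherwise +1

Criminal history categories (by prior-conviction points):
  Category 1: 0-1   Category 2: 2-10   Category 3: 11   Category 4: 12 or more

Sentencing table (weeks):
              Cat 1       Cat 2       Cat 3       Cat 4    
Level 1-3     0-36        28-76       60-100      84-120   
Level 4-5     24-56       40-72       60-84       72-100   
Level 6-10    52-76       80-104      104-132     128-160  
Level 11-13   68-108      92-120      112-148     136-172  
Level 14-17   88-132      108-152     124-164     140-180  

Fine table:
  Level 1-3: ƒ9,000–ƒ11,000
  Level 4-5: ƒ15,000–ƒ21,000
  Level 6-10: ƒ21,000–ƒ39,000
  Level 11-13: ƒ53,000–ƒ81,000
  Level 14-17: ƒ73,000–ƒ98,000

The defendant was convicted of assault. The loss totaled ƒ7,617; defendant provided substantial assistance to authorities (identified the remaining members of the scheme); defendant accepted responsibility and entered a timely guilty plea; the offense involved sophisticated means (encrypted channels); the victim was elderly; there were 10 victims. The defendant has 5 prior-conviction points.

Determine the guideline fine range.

ƒ21,000–ƒ39,000

Base offense level for assault: 5.
S1 applies: 5 + 2 = 7.
S2 applies: 7 − 2 = 5.
S3 applies: 5 − 3 = 2.
S4 applies: 2 + 3 = 5.
S5 applies: 5 + 2 = 7.
S6 applies (level before this adjustment is 7 < 8, so +1): 7 + 1 = 8.
Final offense level: 8.
Level 8 falls in the 6-10 band.
Fine table: Level 6-10 → ƒ21,000–ƒ39,000.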